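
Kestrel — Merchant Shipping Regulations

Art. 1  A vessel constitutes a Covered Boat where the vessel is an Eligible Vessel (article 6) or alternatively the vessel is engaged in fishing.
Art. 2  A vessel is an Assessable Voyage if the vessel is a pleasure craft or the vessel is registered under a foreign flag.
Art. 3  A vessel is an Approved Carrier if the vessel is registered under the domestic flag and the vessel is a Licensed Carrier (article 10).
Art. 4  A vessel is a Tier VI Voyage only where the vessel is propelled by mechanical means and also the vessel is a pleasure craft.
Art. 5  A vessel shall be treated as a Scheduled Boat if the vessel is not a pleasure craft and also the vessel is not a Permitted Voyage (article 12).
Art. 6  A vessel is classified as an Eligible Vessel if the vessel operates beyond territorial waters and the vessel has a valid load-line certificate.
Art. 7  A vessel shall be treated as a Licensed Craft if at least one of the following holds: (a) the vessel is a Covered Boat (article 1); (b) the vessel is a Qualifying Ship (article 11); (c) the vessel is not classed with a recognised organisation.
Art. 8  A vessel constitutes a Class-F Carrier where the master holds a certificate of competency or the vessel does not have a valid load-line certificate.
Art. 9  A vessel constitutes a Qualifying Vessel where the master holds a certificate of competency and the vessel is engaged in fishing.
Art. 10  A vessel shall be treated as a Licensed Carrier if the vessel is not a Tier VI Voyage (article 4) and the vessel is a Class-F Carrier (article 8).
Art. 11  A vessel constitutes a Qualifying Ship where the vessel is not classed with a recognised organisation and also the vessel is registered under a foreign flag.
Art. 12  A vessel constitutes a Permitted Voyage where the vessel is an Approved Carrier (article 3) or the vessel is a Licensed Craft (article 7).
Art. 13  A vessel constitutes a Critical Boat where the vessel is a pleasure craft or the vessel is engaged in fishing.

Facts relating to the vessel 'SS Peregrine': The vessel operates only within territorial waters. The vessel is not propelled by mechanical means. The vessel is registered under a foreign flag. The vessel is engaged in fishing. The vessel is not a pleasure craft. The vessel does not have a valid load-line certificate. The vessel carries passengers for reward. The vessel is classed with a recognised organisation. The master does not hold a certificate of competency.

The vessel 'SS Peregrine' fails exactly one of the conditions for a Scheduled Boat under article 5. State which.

Permitted Voyage

article 4 — Tier VI Voyage: [the vessel is propelled by mechanical means? no] AND [the vessel is a pleasure craft? no] → not satisfied.
article 8 — Class-F Carrier: [the master holds a certificate of competency? no] OR [the vessel does not have a valid load-line certificate? yes] → satisfied.
article 10 — Licensed Carrier: [not a Tier VI Voyage (article 4)? yes] AND [Class-F Carrier (article 8)? yes] → satisfied.
article 3 — Approved Carrier: [the vessel is registered under the domestic flag? no] AND [Licensed Carrier (article 10)? yes] → not satisfied.
article 6 — Eligible Vessel: [the vessel operates beyond territorial waters? no] AND [the vessel has a valid load-line certificate? no] → not satisfied.
article 1 — Covered Boat: [Eligible Vessel (article 6)? no] OR [the vessel is engaged in fishing? yes] → satisfied.
article 11 — Qualifying Ship: [the vessel is not classed with a recognised organisation? no] AND [the vessel is registered under a foreign flag? yes] → not satisfied.
article 7 — Licensed Craft: [Covered Boat (article 1)? yes] OR [Qualifying Ship (article 11)? no] OR [the vessel is not classed with a recognised organisation? no] → satisfied.
article 12 — Permitted Voyage: [Approved Carrier (article 3)? no] OR [Licensed Craft (article 7)? yes] → satisfied.
article 5 — Scheduled Boat: [the vessel is not a pleasure craft? yes] AND [not a Permitted Voyage (article 12)? no] → not satisfied.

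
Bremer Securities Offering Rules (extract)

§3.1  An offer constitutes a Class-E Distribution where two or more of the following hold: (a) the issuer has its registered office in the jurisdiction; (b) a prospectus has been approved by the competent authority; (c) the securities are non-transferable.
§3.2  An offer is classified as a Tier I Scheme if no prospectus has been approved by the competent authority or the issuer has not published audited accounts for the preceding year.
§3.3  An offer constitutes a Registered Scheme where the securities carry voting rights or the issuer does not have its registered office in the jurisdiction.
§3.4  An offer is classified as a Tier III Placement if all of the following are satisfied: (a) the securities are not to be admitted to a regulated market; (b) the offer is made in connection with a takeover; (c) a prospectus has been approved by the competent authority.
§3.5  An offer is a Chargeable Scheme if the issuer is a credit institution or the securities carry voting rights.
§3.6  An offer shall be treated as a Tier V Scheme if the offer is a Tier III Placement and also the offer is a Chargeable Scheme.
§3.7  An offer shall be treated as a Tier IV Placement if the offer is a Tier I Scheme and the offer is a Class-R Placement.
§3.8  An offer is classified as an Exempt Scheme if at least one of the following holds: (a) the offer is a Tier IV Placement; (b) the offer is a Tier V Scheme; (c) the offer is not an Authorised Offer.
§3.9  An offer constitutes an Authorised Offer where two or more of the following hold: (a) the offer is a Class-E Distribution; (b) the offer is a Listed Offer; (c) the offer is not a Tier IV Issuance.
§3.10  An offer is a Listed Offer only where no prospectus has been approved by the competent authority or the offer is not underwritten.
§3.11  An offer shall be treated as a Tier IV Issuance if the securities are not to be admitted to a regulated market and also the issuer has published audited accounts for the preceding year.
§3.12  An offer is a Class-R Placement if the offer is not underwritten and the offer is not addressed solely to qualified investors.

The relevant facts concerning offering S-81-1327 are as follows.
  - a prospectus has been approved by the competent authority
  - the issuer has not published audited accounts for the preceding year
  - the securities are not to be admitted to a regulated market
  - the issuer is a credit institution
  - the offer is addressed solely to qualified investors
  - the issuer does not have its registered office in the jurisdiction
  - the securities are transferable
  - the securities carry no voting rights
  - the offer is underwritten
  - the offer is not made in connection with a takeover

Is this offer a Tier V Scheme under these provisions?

No

§3.4 — Tier III Placement: [the securities are not to be admitted to a regulated market? yes] AND [the offer is made in connection with a takeover? no] AND [a prospectus has been approved by the competent authority? yes] → not satisfied.
§3.5 — Chargeable Scheme: [the issuer is a credit institution? yes] OR [the securities carry voting rights? no] → satisfied.
§3.6 — Tier V Scheme: [Tier III Placement (§3.4)? no] AND [Chargeable Scheme (§3.5)? yes] → not satisfied.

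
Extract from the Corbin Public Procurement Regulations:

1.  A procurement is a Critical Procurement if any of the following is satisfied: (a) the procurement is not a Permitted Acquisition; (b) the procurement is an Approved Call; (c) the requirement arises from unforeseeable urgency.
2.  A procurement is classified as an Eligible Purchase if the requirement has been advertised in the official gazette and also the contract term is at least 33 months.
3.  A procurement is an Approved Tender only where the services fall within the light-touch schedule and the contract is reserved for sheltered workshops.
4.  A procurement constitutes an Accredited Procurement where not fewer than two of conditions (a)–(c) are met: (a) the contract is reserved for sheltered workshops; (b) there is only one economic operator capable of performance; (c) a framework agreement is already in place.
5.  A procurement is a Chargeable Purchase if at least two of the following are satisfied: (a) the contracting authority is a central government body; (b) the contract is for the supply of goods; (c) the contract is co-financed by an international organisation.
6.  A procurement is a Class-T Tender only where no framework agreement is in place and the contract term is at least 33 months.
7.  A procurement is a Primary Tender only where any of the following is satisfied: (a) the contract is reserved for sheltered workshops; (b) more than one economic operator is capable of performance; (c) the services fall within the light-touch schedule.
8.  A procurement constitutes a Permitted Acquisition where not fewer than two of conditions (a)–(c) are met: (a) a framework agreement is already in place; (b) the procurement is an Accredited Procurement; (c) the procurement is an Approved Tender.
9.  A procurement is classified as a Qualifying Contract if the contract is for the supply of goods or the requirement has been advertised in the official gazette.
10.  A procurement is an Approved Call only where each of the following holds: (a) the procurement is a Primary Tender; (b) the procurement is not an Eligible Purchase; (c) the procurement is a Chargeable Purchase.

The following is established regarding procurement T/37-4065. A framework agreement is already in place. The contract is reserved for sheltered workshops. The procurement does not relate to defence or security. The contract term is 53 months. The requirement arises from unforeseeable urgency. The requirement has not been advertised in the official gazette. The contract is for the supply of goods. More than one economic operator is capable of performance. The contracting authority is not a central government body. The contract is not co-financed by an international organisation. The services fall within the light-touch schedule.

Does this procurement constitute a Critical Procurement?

Yes

Under paragraph 4: the contract is reserved for sheltered workshops? yes; there is only one economic operator capable of performance? no; a framework agreement is already in place? yes — 2 of 3 hold (need ≥2) → satisfied.
Under paragraph 3: the services fall within the light-touch schedule? yes; and the contract is reserved for sheltered workshops? yes. So the procurement is an Approved Tender.
Under paragraph 8: a framework agreement is already in place? yes; Accredited Procurement (paragraph 4)? yes; Approved Tender (paragraph 3)? yes — 3 of 3 hold (need ≥2) → satisfied.
Under paragraph 7: the contract is reserved for sheltered workshops? yes; or more than one economic operator is capable of performance? yes; or the services fall within the light-touch schedule? yes. So the procurement is a Primary Tender.
Under paragraph 2: the requirement has been advertised in the official gazette? no; and contract term: 53 months ≥ 33 months? yes. So the procurement is not an Eligible Purchase.
Under paragraph 5: the contracting authority is a central government body? no; the contract is for the supply of goods? yes; the contract is co-financed by an international organisation? no — 1 of 3 hold (need ≥2) → not satisfied.
Under paragraph 10: Primary Tender (paragraph 7)? yes; and not an Eligible Purchase (paragraph 2)? yes; and Chargeable Purchase (paragraph 5)? no. So the procurement is not an Approved Call.
Under paragraph 1: not a Permitted Acquisition (paragraph 8)? no; or Approved Call (paragraph 10)? no; or the requirement arises from unforeseeable urgency? yes. So the procurement is a Critical Procurement.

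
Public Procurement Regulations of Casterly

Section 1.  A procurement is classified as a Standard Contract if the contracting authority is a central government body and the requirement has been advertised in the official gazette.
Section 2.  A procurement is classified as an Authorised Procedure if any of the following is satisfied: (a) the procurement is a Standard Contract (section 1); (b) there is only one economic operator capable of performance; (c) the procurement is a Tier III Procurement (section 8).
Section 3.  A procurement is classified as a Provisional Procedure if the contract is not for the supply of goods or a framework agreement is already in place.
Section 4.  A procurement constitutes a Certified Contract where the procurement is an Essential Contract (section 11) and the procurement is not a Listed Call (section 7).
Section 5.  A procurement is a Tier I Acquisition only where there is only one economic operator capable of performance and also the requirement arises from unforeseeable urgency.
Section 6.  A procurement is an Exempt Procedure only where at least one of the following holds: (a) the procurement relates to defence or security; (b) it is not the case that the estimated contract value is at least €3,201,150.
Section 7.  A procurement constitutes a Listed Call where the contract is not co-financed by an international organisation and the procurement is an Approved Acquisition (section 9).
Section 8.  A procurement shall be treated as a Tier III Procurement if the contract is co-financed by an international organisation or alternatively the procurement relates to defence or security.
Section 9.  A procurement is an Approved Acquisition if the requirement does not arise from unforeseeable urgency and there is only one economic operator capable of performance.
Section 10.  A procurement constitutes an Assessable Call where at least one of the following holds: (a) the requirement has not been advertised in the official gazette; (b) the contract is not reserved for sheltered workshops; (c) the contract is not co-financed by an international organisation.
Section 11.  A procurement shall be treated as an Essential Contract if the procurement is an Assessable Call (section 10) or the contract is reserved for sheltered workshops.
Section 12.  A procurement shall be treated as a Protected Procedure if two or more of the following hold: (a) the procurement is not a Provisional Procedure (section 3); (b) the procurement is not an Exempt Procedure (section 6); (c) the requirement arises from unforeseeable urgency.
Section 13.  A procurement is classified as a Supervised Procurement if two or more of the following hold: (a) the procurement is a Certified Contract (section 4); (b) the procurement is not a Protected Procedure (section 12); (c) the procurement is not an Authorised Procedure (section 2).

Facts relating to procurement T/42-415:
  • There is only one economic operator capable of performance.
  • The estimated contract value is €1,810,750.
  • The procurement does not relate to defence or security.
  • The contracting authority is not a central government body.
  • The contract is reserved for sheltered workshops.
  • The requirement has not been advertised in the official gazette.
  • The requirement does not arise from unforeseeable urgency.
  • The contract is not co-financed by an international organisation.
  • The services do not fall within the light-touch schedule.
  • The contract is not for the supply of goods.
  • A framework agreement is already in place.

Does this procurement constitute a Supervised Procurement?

section 10 — Assessable Call: [the requirement has not been advertised in the official gazette? yes] OR [the contract is not reserved for sheltered workshops? no] OR [the contract is not co-financed by an international organisation? yes] → satisfied.
section 11 — Essential Contract: [Assessable Call (section 10)? yes] OR [the contract is reserved for sheltered workshops? yes] → satisfied.
section 9 — Approved Acquisition: [the requirement does not arise from unforeseeable urgency? yes] AND [there is only one economic operator capable of performance? yes] → satisfied.
section 7 — Listed Call: [the contract is not co-financed by an international organisation? yes] AND [Approved Acquisition (section 9)? yes] → satisfied.
section 4 — Certified Contract: [Essential Contract (section 11)? yes] AND [not a Listed Call (section 7)? no] → not satisfied.
section 3 — Provisional Procedure: [the contract is not for the supply of goods? yes] OR [a framework agreement is already in place? yes] → satisfied.
section 6 — Exempt Procedure: [the procurement relates to defence or security? no] OR [estimated contract value: €1,810,750 ≥ €3,201,150? no, so negated condition yes] → satisfied.
section 12 — Protected Procedure: not a Provisional Procedure (section 3)? no; not an Exempt Procedure (section 6)? no; the requirement arises from unforeseeable urgency? no — 0 of 3 hold (need ≥2) → not satisfied.
section 1 — Standard Contract: [the contracting authority is a central government body? no] AND [the requirement has been advertised in the official gazette? no] → not satisfied.
section 8 — Tier III Procurement: [the contract is co-financed by an international organisation? no] OR [the procurement relates to defence or security? no] → not satisfied.
section 2 — Authorised Procedure: [Standard Contract (section 1)? no] OR [there is only one economic operator capable of performance? yes] OR [Tier III Procurement (section 8)? no] → satisfied.
section 13 — Supervised Procurement: Certified Contract (section 4)? no; not a Protected Procedure (section 12)? yes; not an Authorised Procedure (section 2)? no — 1 of 3 hold (need ≥2) → not satisfied.

No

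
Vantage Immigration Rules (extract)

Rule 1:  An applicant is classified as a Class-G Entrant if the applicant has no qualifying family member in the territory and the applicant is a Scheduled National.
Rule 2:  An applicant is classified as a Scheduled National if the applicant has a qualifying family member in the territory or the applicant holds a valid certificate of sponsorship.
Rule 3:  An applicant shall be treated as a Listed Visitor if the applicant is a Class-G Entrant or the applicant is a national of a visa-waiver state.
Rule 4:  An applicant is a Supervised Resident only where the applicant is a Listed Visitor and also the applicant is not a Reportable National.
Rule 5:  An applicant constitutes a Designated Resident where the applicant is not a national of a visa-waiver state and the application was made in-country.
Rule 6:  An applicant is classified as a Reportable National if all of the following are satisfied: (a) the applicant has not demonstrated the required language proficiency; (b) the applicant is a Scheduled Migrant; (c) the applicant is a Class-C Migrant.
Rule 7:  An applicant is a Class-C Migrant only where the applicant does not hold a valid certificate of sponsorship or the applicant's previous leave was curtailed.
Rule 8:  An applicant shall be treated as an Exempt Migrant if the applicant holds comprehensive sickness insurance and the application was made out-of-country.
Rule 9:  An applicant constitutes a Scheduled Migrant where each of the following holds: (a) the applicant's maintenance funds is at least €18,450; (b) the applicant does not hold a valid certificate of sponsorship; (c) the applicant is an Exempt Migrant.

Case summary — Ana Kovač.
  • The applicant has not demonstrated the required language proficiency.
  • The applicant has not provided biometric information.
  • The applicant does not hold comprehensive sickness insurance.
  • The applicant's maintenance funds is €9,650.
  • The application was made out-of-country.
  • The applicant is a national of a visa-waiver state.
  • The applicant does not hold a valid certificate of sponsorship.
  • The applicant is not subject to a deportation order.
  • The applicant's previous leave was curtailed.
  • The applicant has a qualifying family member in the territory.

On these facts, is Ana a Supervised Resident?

Under rule 2: the applicant has a qualifying family member in the territory? yes; or the applicant holds a valid certificate of sponsorship? no. So the applicant is a Scheduled National.
Under rule 1: the applicant has no qualifying family member in the territory? no; and Scheduled National (rule 2)? yes. So the applicant is not a Class-G Entrant.
Under rule 3: Class-G Entrant (rule 1)? no; or the applicant is a national of a visa-waiver state? yes. So the applicant is a Listed Visitor.
Under rule 8: the applicant holds comprehensive sickness insurance? no; and the application was made out-of-country? yes. So the applicant is not an Exempt Migrant.
Under rule 9: applicant's maintenance funds: €9,650 ≥ €18,450? no; and the applicant does not hold a valid certificate of sponsorship? yes; and Exempt Migrant (rule 8)? no. So the applicant is not a Scheduled Migrant.
Under rule 7: the applicant does not hold a valid certificate of sponsorship? yes; or the applicant's previous leave was curtailed? yes. So the applicant is a Class-C Migrant.
Under rule 6: the applicant has not demonstrated the required language proficiency? yes; and Scheduled Migrant (rule 9)? no; and Class-C Migrant (rule 7)? yes. So the applicant is not a Reportable National.
Under rule 4: Listed Visitor (rule 3)? yes; and not a Reportable National (rule 6)? yes. So the applicant is a Supervised Resident.

Yes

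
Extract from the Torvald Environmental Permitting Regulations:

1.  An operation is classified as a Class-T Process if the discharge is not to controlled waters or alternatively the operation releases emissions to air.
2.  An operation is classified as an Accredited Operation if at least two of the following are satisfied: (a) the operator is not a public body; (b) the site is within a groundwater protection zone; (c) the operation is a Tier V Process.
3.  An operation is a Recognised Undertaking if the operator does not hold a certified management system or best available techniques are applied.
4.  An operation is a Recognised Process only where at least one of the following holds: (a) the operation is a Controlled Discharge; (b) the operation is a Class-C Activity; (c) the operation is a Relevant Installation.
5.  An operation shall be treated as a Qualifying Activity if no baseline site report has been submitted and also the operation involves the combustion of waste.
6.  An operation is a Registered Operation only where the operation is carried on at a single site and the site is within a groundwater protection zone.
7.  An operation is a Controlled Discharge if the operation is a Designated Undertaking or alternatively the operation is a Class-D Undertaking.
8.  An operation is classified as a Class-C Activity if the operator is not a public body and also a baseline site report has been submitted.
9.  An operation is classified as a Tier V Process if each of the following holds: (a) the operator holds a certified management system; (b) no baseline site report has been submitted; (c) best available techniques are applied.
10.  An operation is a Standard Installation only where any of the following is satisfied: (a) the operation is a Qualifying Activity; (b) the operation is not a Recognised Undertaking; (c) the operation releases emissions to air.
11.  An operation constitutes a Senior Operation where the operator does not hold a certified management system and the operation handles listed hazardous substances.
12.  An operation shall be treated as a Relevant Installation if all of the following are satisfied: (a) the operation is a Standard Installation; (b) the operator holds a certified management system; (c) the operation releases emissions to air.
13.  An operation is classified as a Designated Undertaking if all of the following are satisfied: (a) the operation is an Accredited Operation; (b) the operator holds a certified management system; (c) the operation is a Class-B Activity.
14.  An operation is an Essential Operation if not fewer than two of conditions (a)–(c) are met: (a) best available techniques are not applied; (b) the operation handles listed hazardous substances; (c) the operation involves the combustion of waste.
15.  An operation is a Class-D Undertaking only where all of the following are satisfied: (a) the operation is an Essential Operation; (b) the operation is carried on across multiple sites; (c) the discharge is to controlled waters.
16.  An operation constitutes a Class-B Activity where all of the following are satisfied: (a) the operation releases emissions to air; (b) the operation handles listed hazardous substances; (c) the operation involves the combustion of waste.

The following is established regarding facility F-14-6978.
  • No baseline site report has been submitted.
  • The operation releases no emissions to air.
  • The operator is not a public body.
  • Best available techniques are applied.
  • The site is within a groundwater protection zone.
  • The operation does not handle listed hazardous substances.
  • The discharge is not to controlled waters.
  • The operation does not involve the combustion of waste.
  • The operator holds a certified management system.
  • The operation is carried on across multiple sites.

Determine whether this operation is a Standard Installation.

No

paragraph 5 — Qualifying Activity: [no baseline site report has been submitted? yes] AND [the operation involves the combustion of waste? no] → not satisfied.
paragraph 3 — Recognised Undertaking: [the operator does not hold a certified management system? no] OR [best available techniques are applied? yes] → satisfied.
paragraph 10 — Standard Installation: [Qualifying Activity (paragraph 5)? no] OR [not a Recognised Undertaking (paragraph 3)? no] OR [the operation releases emissions to air? no] → not satisfied.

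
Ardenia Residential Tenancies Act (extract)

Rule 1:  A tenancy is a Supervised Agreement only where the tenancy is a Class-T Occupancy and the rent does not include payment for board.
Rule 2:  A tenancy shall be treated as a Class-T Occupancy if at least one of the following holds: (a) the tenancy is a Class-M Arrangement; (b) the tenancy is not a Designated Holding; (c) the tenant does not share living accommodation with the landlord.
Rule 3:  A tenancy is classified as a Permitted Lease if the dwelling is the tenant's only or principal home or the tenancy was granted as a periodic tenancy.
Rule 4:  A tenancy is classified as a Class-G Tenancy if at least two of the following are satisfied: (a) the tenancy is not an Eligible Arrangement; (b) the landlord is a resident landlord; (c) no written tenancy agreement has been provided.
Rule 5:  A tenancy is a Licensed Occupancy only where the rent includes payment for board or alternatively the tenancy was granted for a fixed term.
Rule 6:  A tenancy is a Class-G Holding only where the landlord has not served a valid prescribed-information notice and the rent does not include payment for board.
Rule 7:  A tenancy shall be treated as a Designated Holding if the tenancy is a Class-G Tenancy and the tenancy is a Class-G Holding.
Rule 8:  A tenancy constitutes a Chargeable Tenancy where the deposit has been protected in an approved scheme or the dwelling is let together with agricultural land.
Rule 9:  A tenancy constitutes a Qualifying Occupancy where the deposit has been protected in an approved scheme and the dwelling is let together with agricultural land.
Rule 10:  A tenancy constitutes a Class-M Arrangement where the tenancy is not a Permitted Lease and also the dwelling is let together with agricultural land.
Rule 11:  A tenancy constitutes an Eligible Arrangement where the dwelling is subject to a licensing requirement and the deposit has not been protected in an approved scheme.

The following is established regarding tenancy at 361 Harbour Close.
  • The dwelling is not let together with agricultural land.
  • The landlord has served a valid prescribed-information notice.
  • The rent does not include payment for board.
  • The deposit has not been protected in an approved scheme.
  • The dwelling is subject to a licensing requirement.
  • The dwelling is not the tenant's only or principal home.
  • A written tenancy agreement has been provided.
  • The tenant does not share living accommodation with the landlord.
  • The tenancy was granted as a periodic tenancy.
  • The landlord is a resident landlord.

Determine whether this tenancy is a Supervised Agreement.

rule 3 — Permitted Lease: [the dwelling is the tenant's only or principal home? no] OR [the tenancy was granted as a periodic tenancy? yes] → satisfied.
rule 10 — Class-M Arrangement: [not a Permitted Lease (rule 3)? no] AND [the dwelling is let together with agricultural land? no] → not satisfied.
rule 11 — Eligible Arrangement: [the dwelling is subject to a licensing requirement? yes] AND [the deposit has not been protected in an approved scheme? yes] → satisfied.
rule 4 — Class-G Tenancy: not an Eligible Arrangement (rule 11)? no; the landlord is a resident landlord? yes; no written tenancy agreement has been provided? no — 1 of 3 hold (need ≥2) → not satisfied.
rule 6 — Class-G Holding: [the landlord has not served a valid prescribed-information notice? no] AND [the rent does not include payment for board? yes] → not satisfied.
rule 7 — Designated Holding: [Class-G Tenancy (rule 4)? no] AND [Class-G Holding (rule 6)? no] → not satisfied.
rule 2 — Class-T Occupancy: [Class-M Arrangement (rule 10)? no] OR [not a Designated Holding (rule 7)? yes] OR [the tenant does not share living accommodation with the landlord? yes] → satisfied.
rule 1 — Supervised Agreement: [Class-T Occupancy (rule 2)? yes] AND [the rent does not include payment for board? yes] → satisfied.

Yes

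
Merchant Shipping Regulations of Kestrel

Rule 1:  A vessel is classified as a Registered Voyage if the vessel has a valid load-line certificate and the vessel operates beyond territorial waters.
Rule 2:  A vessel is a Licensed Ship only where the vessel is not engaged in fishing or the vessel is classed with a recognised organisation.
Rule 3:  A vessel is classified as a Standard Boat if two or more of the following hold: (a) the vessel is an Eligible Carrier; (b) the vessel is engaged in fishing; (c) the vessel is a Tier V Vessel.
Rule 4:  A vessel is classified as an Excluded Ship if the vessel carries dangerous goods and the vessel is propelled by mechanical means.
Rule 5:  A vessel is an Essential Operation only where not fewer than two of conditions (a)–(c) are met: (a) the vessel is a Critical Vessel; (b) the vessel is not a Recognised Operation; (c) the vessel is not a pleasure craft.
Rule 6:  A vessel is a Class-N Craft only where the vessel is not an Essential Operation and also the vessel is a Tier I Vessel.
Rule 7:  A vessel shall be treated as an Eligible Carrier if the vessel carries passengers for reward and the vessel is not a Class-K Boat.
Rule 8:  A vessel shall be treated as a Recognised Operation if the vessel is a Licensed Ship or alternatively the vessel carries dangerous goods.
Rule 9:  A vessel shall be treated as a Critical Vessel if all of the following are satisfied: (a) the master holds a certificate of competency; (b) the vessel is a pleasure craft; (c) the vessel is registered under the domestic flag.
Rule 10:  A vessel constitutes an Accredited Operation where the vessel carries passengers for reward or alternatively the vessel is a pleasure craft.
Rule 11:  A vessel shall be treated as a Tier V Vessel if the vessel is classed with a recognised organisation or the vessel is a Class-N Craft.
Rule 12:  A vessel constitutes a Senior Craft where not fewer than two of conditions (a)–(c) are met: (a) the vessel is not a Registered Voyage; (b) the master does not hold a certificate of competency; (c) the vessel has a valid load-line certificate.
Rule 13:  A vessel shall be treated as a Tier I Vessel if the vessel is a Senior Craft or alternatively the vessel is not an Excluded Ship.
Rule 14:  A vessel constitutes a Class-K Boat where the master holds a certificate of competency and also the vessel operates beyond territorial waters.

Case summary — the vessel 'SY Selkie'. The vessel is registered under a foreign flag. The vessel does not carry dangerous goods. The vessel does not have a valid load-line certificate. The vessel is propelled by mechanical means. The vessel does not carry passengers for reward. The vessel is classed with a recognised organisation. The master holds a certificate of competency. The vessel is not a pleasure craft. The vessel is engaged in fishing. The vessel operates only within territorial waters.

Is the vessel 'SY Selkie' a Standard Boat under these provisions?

rule 14 — Class-K Boat: [the master holds a certificate of competency? yes] AND [the vessel operates beyond territorial waters? no] → not satisfied.
rule 7 — Eligible Carrier: [the vessel carries passengers for reward? no] AND [not a Class-K Boat (rule 14)? yes] → not satisfied.
rule 9 — Critical Vessel: [the master holds a certificate of competency? yes] AND [the vessel is a pleasure craft? no] AND [the vessel is registered under the domestic flag? no] → not satisfied.
rule 2 — Licensed Ship: [the vessel is not engaged in fishing? no] OR [the vessel is classed with a recognised organisation? yes] → satisfied.
rule 8 — Recognised Operation: [Licensed Ship (rule 2)? yes] OR [the vessel carries dangerous goods? no] → satisfied.
rule 5 — Essential Operation: Critical Vessel (rule 9)? no; not a Recognised Operation (rule 8)? no; the vessel is not a pleasure craft? yes — 1 of 3 hold (need ≥2) → not satisfied.
rule 1 — Registered Voyage: [the vessel has a valid load-line certificate? no] AND [the vessel operates beyond territorial waters? no] → not satisfied.
rule 12 — Senior Craft: not a Registered Voyage (rule 1)? yes; the master does not hold a certificate of competency? no; the vessel has a valid load-line certificate? no — 1 of 3 hold (need ≥2) → not satisfied.
rule 4 — Excluded Ship: [the vessel carries dangerous goods? no] AND [the vessel is propelled by mechanical means? yes] → not satisfied.
rule 13 — Tier I Vessel: [Senior Craft (rule 12)? no] OR [not an Excluded Ship (rule 4)? yes] → satisfied.
rule 6 — Class-N Craft: [not an Essential Operation (rule 5)? yes] AND [Tier I Vessel (rule 13)? yes] → satisfied.
rule 11 — Tier V Vessel: [the vessel is classed with a recognised organisation? yes] OR [Class-N Craft (rule 6)? yes] → satisfied.
rule 3 — Standard Boat: Eligible Carrier (rule 7)? no; the vessel is engaged in fishing? yes; Tier V Vessel (rule 11)? yes — 2 of 3 hold (need ≥2) → satisfied.

Yes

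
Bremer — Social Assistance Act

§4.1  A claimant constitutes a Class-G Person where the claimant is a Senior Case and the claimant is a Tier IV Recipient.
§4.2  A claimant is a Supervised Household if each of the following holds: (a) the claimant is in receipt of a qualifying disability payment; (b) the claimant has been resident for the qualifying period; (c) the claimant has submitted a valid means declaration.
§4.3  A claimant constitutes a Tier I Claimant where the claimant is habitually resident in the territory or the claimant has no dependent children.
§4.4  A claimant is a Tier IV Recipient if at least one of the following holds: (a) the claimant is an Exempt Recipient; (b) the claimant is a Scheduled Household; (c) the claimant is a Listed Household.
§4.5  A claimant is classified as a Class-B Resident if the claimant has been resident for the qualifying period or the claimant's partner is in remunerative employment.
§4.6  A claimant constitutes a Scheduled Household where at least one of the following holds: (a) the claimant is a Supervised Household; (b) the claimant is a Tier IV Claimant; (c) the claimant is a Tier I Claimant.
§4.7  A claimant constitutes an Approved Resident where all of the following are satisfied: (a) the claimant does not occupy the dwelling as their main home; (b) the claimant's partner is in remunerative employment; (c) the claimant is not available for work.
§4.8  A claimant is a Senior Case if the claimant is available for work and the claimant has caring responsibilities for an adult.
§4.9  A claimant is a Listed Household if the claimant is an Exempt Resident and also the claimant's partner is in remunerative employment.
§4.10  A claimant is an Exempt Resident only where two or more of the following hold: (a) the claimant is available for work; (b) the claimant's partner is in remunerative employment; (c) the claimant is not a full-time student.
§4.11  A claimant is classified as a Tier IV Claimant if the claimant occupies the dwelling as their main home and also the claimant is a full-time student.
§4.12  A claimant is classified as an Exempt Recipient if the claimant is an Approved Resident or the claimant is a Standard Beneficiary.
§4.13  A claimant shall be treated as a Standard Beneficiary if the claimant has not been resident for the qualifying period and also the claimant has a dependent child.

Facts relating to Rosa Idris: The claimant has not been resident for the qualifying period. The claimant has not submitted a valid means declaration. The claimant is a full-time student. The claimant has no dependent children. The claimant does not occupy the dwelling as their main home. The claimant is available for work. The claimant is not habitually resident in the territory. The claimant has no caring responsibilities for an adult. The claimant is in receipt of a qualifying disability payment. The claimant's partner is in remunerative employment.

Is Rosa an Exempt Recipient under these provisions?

No

§4.7 — Approved Resident: [the claimant does not occupy the dwelling as their main home? yes] AND [the claimant's partner is in remunerative employment? yes] AND [the claimant is not available for work? no] → not satisfied.
§4.13 — Standard Beneficiary: [the claimant has not been resident for the qualifying period? yes] AND [the claimant has a dependent child? no] → not satisfied.
§4.12 — Exempt Recipient: [Approved Resident (§4.7)? no] OR [Standard Beneficiary (§4.13)? no] → not satisfied.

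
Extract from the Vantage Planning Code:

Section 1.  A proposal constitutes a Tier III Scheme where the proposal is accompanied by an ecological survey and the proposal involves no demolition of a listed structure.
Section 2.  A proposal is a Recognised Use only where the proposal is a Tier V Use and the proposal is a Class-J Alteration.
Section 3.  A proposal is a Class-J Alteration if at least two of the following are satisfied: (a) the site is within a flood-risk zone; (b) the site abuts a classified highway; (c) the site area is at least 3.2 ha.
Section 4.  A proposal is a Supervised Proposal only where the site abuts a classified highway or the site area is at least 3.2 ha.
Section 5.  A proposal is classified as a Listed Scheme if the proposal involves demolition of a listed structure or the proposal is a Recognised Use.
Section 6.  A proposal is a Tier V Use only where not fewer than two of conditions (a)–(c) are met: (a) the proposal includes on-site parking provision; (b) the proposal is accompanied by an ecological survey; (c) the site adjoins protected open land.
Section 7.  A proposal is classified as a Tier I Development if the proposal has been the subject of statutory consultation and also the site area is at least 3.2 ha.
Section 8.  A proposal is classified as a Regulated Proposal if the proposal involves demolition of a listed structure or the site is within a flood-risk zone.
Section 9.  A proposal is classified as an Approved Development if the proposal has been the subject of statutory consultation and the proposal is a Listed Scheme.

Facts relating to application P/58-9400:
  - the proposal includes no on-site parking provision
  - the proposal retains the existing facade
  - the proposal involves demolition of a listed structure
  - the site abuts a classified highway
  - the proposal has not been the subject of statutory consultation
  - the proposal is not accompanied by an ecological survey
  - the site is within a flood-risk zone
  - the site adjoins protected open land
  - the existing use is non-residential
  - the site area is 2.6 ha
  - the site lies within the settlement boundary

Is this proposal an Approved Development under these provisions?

No

section 6 — Tier V Use: the proposal includes on-site parking provision? no; the proposal is accompanied by an ecological survey? no; the site adjoins protected open land? yes — 1 of 3 hold (need ≥2) → not satisfied.
section 3 — Class-J Alteration: the site is within a flood-risk zone? yes; the site abuts a classified highway? yes; site area: 2.6 ha ≥ 3.2 ha? no — 2 of 3 hold (need ≥2) → satisfied.
section 2 — Recognised Use: [Tier V Use (section 6)? no] AND [Class-J Alteration (section 3)? yes] → not satisfied.
section 5 — Listed Scheme: [the proposal involves demolition of a listed structure? yes] OR [Recognised Use (section 2)? no] → satisfied.
section 9 — Approved Development: [the proposal has been the subject of statutory consultation? no] AND [Listed Scheme (section 5)? yes] → not satisfied.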